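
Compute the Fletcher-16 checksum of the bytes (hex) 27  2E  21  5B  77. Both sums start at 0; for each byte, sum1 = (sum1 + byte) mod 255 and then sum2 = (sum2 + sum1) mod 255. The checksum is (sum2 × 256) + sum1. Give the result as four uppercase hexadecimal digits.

0E49

Running sums (mod 255):
  after byte 0 (27): sum1=39, sum2=39
  after byte 1 (2E): sum1=85, sum2=124
  after byte 2 (21): sum1=118, sum2=242
  after byte 3 (5B): sum1=209, sum2=196
  after byte 4 (77): sum1=73, sum2=14
Checksum = sum2·256 + sum1 = 14·256 + 73 = 3657 = 0x0E49.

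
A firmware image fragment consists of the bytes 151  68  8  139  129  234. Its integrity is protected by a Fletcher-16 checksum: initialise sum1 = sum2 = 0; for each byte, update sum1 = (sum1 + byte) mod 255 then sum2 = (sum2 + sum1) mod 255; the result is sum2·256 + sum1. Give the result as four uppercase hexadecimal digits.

93DB

Running sums (mod 255):
  after byte 0 (151): sum1=151, sum2=151
  after byte 1 (68): sum1=219, sum2=115
  after byte 2 (8): sum1=227, sum2=87
  after byte 3 (139): sum1=111, sum2=198
  after byte 4 (129): sum1=240, sum2=183
  after byte 5 (234): sum1=219, sum2=147
Checksum = sum2·256 + sum1 = 147·256 + 219 = 37851 = 0x93DB.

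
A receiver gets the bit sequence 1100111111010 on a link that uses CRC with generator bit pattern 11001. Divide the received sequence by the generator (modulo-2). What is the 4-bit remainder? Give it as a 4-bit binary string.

0000

Modulo-2 division of 1100111111010 by 11001:
  pos 0: 11001 XOR 11001 = 00000
  pos 5: 11111 XOR 11001 = 00110
  pos 7: 11001 XOR 11001 = 00000
Remainder = 0000 (zero — the frame passes the CRC check).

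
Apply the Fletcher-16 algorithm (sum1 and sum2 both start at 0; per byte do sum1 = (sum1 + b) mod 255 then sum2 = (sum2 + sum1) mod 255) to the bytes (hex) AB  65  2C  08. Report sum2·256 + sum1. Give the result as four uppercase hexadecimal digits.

Running sums (mod 255):
  after byte 0 (AB): sum1=171, sum2=171
  after byte 1 (65): sum1=17, sum2=188
  after byte 2 (2C): sum1=61, sum2=249
  after byte 3 (08): sum1=69, sum2=63
Checksum = sum2·256 + sum1 = 63·256 + 69 = 16197 = 0x3F45.

3F45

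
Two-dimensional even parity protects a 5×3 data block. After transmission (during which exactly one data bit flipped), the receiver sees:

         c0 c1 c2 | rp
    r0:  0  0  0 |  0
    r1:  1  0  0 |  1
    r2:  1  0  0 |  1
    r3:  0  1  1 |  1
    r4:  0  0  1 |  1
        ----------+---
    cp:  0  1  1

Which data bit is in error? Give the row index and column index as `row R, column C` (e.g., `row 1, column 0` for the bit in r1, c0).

Recompute each row's even parity and compare to rp:
  r0: data parity 0, sent rp 0 → ok
  r1: data parity 1, sent rp 1 → ok
  r2: data parity 1, sent rp 1 → ok
  r3: data parity 0, sent rp 1 → mismatch
  r4: data parity 1, sent rp 1 → ok
Recompute each column's even parity and compare to cp:
  c0: data parity 0, sent cp 0 → ok
  c1: data parity 1, sent cp 1 → ok
  c2: data parity 0, sent cp 1 → mismatch
Exactly one row (r3) and one column (c2) fail → the flipped bit is at their intersection.

row 3, column 2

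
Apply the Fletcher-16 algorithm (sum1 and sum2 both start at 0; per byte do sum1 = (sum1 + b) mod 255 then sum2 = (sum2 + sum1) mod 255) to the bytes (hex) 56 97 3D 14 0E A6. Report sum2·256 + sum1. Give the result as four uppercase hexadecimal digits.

EFF3

Running sums (mod 255):
  after byte 0 (56): sum1=86, sum2=86
  after byte 1 (97): sum1=237, sum2=68
  after byte 2 (3D): sum1=43, sum2=111
  after byte 3 (14): sum1=63, sum2=174
  after byte 4 (0E): sum1=77, sum2=251
  after byte 5 (A6): sum1=243, sum2=239
Checksum = sum2·256 + sum1 = 239·256 + 243 = 61427 = 0xEFF3.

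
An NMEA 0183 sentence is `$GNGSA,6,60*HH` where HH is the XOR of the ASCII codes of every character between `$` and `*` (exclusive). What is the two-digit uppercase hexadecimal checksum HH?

6C

XOR the ASCII codes of the payload characters:
  'G' = 0x47 → acc = 0x47
  'N' = 0x4E → acc = 0x09
  'G' = 0x47 → acc = 0x4E
  'S' = 0x53 → acc = 0x1D
  'A' = 0x41 → acc = 0x5C
  ',' = 0x2C → acc = 0x70
  '6' = 0x36 → acc = 0x46
  ',' = 0x2C → acc = 0x6A
  '6' = 0x36 → acc = 0x5C
  '0' = 0x30 → acc = 0x6C
Checksum = 0x6C.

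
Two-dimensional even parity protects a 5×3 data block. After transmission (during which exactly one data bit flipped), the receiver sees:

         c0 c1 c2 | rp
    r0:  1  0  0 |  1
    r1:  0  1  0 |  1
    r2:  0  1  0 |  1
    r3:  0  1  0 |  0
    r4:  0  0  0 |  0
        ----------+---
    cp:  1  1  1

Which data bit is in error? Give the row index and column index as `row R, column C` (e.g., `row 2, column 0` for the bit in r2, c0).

Recompute each row's even parity and compare to rp:
  r0: data parity 1, sent rp 1 → ok
  r1: data parity 1, sent rp 1 → ok
  r2: data parity 1, sent rp 1 → ok
  r3: data parity 1, sent rp 0 → mismatch
  r4: data parity 0, sent rp 0 → ok
Recompute each column's even parity and compare to cp:
  c0: data parity 1, sent cp 1 → ok
  c1: data parity 1, sent cp 1 → ok
  c2: data parity 0, sent cp 1 → mismatch
Exactly one row (r3) and one column (c2) fail → the flipped bit is at their intersection.

row 3, column 2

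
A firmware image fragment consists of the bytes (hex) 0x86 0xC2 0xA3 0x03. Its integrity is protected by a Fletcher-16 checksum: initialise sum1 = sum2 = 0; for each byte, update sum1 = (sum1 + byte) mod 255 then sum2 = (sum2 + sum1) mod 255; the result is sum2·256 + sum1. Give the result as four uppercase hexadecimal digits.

ACEF

Running sums (mod 255):
  after byte 0 (0x86): sum1=134, sum2=134
  after byte 1 (0xC2): sum1=73, sum2=207
  after byte 2 (0xA3): sum1=236, sum2=188
  after byte 3 (0x03): sum1=239, sum2=172
Checksum = sum2·256 + sum1 = 172·256 + 239 = 44271 = 0xACEF.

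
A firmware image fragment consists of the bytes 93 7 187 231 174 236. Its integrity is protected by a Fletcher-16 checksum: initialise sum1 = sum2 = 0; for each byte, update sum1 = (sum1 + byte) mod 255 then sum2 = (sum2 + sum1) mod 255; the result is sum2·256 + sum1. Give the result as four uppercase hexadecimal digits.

44A3

Running sums (mod 255):
  after byte 0 (93): sum1=93, sum2=93
  after byte 1 (7): sum1=100, sum2=193
  after byte 2 (187): sum1=32, sum2=225
  after byte 3 (231): sum1=8, sum2=233
  after byte 4 (174): sum1=182, sum2=160
  after byte 5 (236): sum1=163, sum2=68
Checksum = sum2·256 + sum1 = 68·256 + 163 = 17571 = 0x44A3.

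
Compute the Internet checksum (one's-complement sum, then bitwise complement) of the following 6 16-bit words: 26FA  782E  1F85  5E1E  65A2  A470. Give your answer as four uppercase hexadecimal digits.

One's-complement addition (fold any carry out of bit 15 back into bit 0):
  0x26FA + 0x782E = 0x09F28
  0x9F28 + 0x1F85 = 0x0BEAD
  0xBEAD + 0x5E1E = 0x11CCB → wrap carry → 0x1CCC
  0x1CCC + 0x65A2 = 0x0826E
  0x826E + 0xA470 = 0x126DE → wrap carry → 0x26DF
One's-complement sum = 0x26DF.
Checksum = ~0x26DF & 0xFFFF = 0xD920.

D920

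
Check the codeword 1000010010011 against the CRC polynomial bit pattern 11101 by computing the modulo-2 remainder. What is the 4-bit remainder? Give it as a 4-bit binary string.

1000

Modulo-2 division of 1000010010011 by 11101:
  pos 0: 10000 XOR 11101 = 01101
  pos 1: 11011 XOR 11101 = 00110
  pos 3: 11000 XOR 11101 = 00101
  pos 5: 10110 XOR 11101 = 01011
  pos 6: 10110 XOR 11101 = 01011
  pos 7: 10111 XOR 11101 = 01010
  pos 8: 10101 XOR 11101 = 01000
Remainder = 1000 (nonzero — an error is detected).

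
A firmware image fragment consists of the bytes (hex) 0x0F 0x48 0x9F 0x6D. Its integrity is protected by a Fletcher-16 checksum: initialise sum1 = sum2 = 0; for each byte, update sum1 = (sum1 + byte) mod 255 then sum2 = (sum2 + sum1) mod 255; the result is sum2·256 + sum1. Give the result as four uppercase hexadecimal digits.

Running sums (mod 255):
  after byte 0 (0x0F): sum1=15, sum2=15
  after byte 1 (0x48): sum1=87, sum2=102
  after byte 2 (0x9F): sum1=246, sum2=93
  after byte 3 (0x6D): sum1=100, sum2=193
Checksum = sum2·256 + sum1 = 193·256 + 100 = 49508 = 0xC164.

C164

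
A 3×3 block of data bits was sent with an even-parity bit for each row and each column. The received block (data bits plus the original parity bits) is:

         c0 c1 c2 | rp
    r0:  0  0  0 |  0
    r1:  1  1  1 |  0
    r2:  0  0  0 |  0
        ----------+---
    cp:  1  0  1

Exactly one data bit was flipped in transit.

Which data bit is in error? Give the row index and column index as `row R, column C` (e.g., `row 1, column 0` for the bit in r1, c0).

row 1, column 1

Recompute each row's even parity and compare to rp:
  r0: data parity 0, sent rp 0 → ok
  r1: data parity 1, sent rp 0 → mismatch
  r2: data parity 0, sent rp 0 → ok
Recompute each column's even parity and compare to cp:
  c0: data parity 1, sent cp 1 → ok
  c1: data parity 1, sent cp 0 → mismatch
  c2: data parity 1, sent cp 1 → ok
Exactly one row (r1) and one column (c1) fail → the flipped bit is at their intersection.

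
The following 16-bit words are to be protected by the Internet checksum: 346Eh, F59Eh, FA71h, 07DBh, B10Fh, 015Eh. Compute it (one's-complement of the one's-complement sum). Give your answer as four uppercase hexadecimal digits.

One's-complement addition (fold any carry out of bit 15 back into bit 0):
  0x346E + 0xF59E = 0x12A0C → wrap carry → 0x2A0D
  0x2A0D + 0xFA71 = 0x1247E → wrap carry → 0x247F
  0x247F + 0x07DB = 0x02C5A
  0x2C5A + 0xB10F = 0x0DD69
  0xDD69 + 0x015E = 0x0DEC7
One's-complement sum = 0xDEC7.
Checksum = ~0xDEC7 & 0xFFFF = 0x2138.

2138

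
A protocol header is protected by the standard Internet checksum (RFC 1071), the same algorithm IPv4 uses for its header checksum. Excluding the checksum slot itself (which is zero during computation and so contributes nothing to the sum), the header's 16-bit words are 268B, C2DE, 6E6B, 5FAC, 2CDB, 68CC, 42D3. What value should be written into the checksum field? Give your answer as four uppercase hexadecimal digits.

7003

One's-complement addition (fold any carry out of bit 15 back into bit 0):
  0x268B + 0xC2DE = 0x0E969
  0xE969 + 0x6E6B = 0x157D4 → wrap carry → 0x57D5
  0x57D5 + 0x5FAC = 0x0B781
  0xB781 + 0x2CDB = 0x0E45C
  0xE45C + 0x68CC = 0x14D28 → wrap carry → 0x4D29
  0x4D29 + 0x42D3 = 0x08FFC
One's-complement sum = 0x8FFC.
Checksum = ~0x8FFC & 0xFFFF = 0x7003.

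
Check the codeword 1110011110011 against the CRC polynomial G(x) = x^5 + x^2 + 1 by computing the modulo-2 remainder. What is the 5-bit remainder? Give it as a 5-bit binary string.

Modulo-2 division of 1110011110011 by 100101:
  pos 0: 111001 XOR 100101 = 011100
  pos 1: 111001 XOR 100101 = 011100
  pos 2: 111001 XOR 100101 = 011100
  pos 3: 111001 XOR 100101 = 011100
  pos 4: 111000 XOR 100101 = 011101
  pos 5: 111010 XOR 100101 = 011111
  pos 6: 111111 XOR 100101 = 011010
  pos 7: 110101 XOR 100101 = 010000
Remainder = 10000 (nonzero — an error is detected).

10000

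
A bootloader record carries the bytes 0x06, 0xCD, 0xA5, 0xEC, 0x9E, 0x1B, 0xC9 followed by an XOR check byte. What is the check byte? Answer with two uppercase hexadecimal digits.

CE

XOR the bytes together:
  start with 0x06
  0x06 ⊕ 0xCD = 0xCB
  0xCB ⊕ 0xA5 = 0x6E
  0x6E ⊕ 0xEC = 0x82
  0x82 ⊕ 0x9E = 0x1C
  0x1C ⊕ 0x1B = 0x07
  0x07 ⊕ 0xC9 = 0xCE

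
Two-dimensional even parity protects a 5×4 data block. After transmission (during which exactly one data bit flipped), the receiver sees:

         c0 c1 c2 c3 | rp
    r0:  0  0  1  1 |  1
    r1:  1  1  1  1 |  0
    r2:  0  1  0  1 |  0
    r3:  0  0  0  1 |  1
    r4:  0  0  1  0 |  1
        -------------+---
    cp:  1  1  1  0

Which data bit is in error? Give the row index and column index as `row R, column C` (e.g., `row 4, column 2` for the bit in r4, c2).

Recompute each row's even parity and compare to rp:
  r0: data parity 0, sent rp 1 → mismatch
  r1: data parity 0, sent rp 0 → ok
  r2: data parity 0, sent rp 0 → ok
  r3: data parity 1, sent rp 1 → ok
  r4: data parity 1, sent rp 1 → ok
Recompute each column's even parity and compare to cp:
  c0: data parity 1, sent cp 1 → ok
  c1: data parity 0, sent cp 1 → mismatch
  c2: data parity 1, sent cp 1 → ok
  c3: data parity 0, sent cp 0 → ok
Exactly one row (r0) and one column (c1) fail → the flipped bit is at their intersection.

row 0, column 1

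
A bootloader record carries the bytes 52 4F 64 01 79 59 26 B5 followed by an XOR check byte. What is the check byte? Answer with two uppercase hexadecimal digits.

CB

XOR the bytes together:
  start with 0x52
  0x52 ⊕ 0x4F = 0x1D
  0x1D ⊕ 0x64 = 0x79
  0x79 ⊕ 0x01 = 0x78
  0x78 ⊕ 0x79 = 0x01
  0x01 ⊕ 0x59 = 0x58
  0x58 ⊕ 0x26 = 0x7E
  0x7E ⊕ 0xB5 = 0xCB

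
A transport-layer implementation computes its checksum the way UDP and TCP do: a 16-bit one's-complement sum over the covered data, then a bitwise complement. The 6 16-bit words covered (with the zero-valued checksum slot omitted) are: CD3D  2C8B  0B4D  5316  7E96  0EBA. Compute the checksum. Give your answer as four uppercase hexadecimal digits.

One's-complement addition (fold any carry out of bit 15 back into bit 0):
  0xCD3D + 0x2C8B = 0x0F9C8
  0xF9C8 + 0x0B4D = 0x10515 → wrap carry → 0x0516
  0x0516 + 0x5316 = 0x0582C
  0x582C + 0x7E96 = 0x0D6C2
  0xD6C2 + 0x0EBA = 0x0E57C
One's-complement sum = 0xE57C.
Checksum = ~0xE57C & 0xFFFF = 0x1A83.

1A83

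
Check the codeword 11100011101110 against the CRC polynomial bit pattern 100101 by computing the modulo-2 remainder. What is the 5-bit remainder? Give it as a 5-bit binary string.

00000

Modulo-2 division of 11100011101110 by 100101:
  pos 0: 111000 XOR 100101 = 011101
  pos 1: 111011 XOR 100101 = 011110
  pos 2: 111101 XOR 100101 = 011000
  pos 3: 110001 XOR 100101 = 010100
  pos 4: 101000 XOR 100101 = 001101
  pos 6: 110111 XOR 100101 = 010010
  pos 7: 100101 XOR 100101 = 000000
Remainder = 00000 (zero — the frame passes the CRC check).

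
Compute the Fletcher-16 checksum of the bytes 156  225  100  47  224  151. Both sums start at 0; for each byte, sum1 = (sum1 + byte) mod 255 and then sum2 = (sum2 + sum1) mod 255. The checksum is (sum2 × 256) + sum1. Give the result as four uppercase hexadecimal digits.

8D8A

Running sums (mod 255):
  after byte 0 (156): sum1=156, sum2=156
  after byte 1 (225): sum1=126, sum2=27
  after byte 2 (100): sum1=226, sum2=253
  after byte 3 (47): sum1=18, sum2=16
  after byte 4 (224): sum1=242, sum2=3
  after byte 5 (151): sum1=138, sum2=141
Checksum = sum2·256 + sum1 = 141·256 + 138 = 36234 = 0x8D8A.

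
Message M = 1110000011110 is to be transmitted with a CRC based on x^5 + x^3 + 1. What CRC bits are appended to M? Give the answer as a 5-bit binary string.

Append 5 zeros: 111000001111000000. Divide by 101001 (XOR where the leading bit is 1):
  pos 0: 111000 XOR 101001 = 010001
  pos 1: 100010 XOR 101001 = 001011
  pos 3: 101101 XOR 101001 = 000100
  pos 6: 100111 XOR 101001 = 001110
  pos 8: 111000 XOR 101001 = 010001
  pos 9: 100010 XOR 101001 = 001011
  pos 11: 101100 XOR 101001 = 000101
Remainder (last 5 bits) = 01010. This is the CRC / FCS.

01010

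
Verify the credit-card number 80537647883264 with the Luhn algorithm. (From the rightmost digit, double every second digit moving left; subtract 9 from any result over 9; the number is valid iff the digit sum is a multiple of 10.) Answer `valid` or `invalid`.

invalid

From the right, keep odd positions and double even positions (subtract 9 from any doubled value over 9):
  doubled (positions 2,4,...): 3 6 7 8 5 1 7 → sum 37
  kept (positions 1,3,...): 4 2 8 7 6 3 0 → sum 30
Total = 67.
67 mod 10 = 7, so the number is invalid.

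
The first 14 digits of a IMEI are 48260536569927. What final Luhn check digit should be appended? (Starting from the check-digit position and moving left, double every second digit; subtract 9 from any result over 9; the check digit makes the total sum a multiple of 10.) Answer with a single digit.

Partial digits right→left: 7 2 9 9 6 5 6 3 5 0 6 2 8 4
Double every second digit counting from the check-digit position (so the 1st, 3rd, 5th, ... of the partial from the right).
  doubled (with −9 where >9): 5 9 3 3 1 3 7 → sum 31
  kept as-is: 2 9 5 3 0 2 4 → sum 25
Total = 31 + 25 = 56.
Check digit = (10 − (56 mod 10)) mod 10 = 4.

4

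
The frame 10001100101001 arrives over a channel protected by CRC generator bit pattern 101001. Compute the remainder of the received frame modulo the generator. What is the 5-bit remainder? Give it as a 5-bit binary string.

Modulo-2 division of 10001100101001 by 101001:
  pos 0: 100011 XOR 101001 = 001010
  pos 2: 101000 XOR 101001 = 000001
  pos 7: 110100 XOR 101001 = 011101
  pos 8: 111011 XOR 101001 = 010010
Remainder = 10010 (nonzero — an error is detected).

10010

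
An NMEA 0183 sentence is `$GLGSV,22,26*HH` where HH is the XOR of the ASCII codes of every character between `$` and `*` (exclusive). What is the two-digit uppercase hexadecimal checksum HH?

4D

XOR the ASCII codes of the payload characters:
  'G' = 0x47 → acc = 0x47
  'L' = 0x4C → acc = 0x0B
  'G' = 0x47 → acc = 0x4C
  'S' = 0x53 → acc = 0x1F
  'V' = 0x56 → acc = 0x49
  ',' = 0x2C → acc = 0x65
  '2' = 0x32 → acc = 0x57
  '2' = 0x32 → acc = 0x65
  ',' = 0x2C → acc = 0x49
  '2' = 0x32 → acc = 0x7B
  '6' = 0x36 → acc = 0x4D
Checksum = 0x4D.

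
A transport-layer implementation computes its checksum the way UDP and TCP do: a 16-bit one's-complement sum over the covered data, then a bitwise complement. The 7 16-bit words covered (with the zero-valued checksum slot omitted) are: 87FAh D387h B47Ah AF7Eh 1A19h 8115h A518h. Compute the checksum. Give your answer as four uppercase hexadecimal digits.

003D

One's-complement addition (fold any carry out of bit 15 back into bit 0):
  0x87FA + 0xD387 = 0x15B81 → wrap carry → 0x5B82
  0x5B82 + 0xB47A = 0x10FFC → wrap carry → 0x0FFD
  0x0FFD + 0xAF7E = 0x0BF7B
  0xBF7B + 0x1A19 = 0x0D994
  0xD994 + 0x8115 = 0x15AA9 → wrap carry → 0x5AAA
  0x5AAA + 0xA518 = 0x0FFC2
One's-complement sum = 0xFFC2.
Checksum = ~0xFFC2 & 0xFFFF = 0x003D.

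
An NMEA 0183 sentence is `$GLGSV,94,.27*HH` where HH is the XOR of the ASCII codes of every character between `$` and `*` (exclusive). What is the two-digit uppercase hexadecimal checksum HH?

6F

XOR the ASCII codes of the payload characters:
  'G' = 0x47 → acc = 0x47
  'L' = 0x4C → acc = 0x0B
  'G' = 0x47 → acc = 0x4C
  'S' = 0x53 → acc = 0x1F
  'V' = 0x56 → acc = 0x49
  ',' = 0x2C → acc = 0x65
  '9' = 0x39 → acc = 0x5C
  '4' = 0x34 → acc = 0x68
  ',' = 0x2C → acc = 0x44
  '.' = 0x2E → acc = 0x6A
  '2' = 0x32 → acc = 0x58
  '7' = 0x37 → acc = 0x6F
Checksum = 0x6F.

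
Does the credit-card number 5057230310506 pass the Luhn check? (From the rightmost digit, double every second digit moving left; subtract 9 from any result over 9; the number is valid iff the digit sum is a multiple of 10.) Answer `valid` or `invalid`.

invalid

From the right, keep odd positions and double even positions (subtract 9 from any doubled value over 9):
  doubled (positions 2,4,...): 0 0 6 6 5 0 → sum 17
  kept (positions 1,3,...): 6 5 1 0 2 5 5 → sum 24
Total = 41.
41 mod 10 = 1, so the number is invalid.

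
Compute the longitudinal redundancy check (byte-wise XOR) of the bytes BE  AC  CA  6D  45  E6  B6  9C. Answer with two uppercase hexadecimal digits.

3C

XOR the bytes together:
  start with 0xBE
  0xBE ⊕ 0xAC = 0x12
  0x12 ⊕ 0xCA = 0xD8
  0xD8 ⊕ 0x6D = 0xB5
  0xB5 ⊕ 0x45 = 0xF0
  0xF0 ⊕ 0xE6 = 0x16
  0x16 ⊕ 0xB6 = 0xA0
  0xA0 ⊕ 0x9C = 0x3C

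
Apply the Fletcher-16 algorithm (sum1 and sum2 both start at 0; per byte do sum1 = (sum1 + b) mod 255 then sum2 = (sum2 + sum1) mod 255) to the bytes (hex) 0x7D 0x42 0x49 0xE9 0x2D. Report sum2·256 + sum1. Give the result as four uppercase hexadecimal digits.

Running sums (mod 255):
  after byte 0 (0x7D): sum1=125, sum2=125
  after byte 1 (0x42): sum1=191, sum2=61
  after byte 2 (0x49): sum1=9, sum2=70
  after byte 3 (0xE9): sum1=242, sum2=57
  after byte 4 (0x2D): sum1=32, sum2=89
Checksum = sum2·256 + sum1 = 89·256 + 32 = 22816 = 0x5920.

5920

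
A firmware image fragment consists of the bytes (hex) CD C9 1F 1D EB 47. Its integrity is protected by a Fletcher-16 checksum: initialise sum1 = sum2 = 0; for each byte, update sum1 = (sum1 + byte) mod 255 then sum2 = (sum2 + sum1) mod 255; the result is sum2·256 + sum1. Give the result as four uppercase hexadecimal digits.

B607

Running sums (mod 255):
  after byte 0 (CD): sum1=205, sum2=205
  after byte 1 (C9): sum1=151, sum2=101
  after byte 2 (1F): sum1=182, sum2=28
  after byte 3 (1D): sum1=211, sum2=239
  after byte 4 (EB): sum1=191, sum2=175
  after byte 5 (47): sum1=7, sum2=182
Checksum = sum2·256 + sum1 = 182·256 + 7 = 46599 = 0xB607.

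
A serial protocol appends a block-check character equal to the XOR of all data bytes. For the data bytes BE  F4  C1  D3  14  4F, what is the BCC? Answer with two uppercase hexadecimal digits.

XOR the bytes together:
  start with 0xBE
  0xBE ⊕ 0xF4 = 0x4A
  0x4A ⊕ 0xC1 = 0x8B
  0x8B ⊕ 0xD3 = 0x58
  0x58 ⊕ 0x14 = 0x4C
  0x4C ⊕ 0x4F = 0x03

03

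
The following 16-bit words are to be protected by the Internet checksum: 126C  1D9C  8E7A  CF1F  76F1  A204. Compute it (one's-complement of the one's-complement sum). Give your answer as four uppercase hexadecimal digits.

5967

One's-complement addition (fold any carry out of bit 15 back into bit 0):
  0x126C + 0x1D9C = 0x03008
  0x3008 + 0x8E7A = 0x0BE82
  0xBE82 + 0xCF1F = 0x18DA1 → wrap carry → 0x8DA2
  0x8DA2 + 0x76F1 = 0x10493 → wrap carry → 0x0494
  0x0494 + 0xA204 = 0x0A698
One's-complement sum = 0xA698.
Checksum = ~0xA698 & 0xFFFF = 0x5967.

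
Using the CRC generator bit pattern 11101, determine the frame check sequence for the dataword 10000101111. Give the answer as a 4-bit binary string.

0000

Append 4 zeros: 100001011110000. Divide by 11101 (XOR where the leading bit is 1):
  pos 0: 10000 XOR 11101 = 01101
  pos 1: 11011 XOR 11101 = 00110
  pos 3: 11001 XOR 11101 = 00100
  pos 5: 10011 XOR 11101 = 01110
  pos 6: 11101 XOR 11101 = 00000
Remainder (last 4 bits) = 0000. This is the CRC / FCS.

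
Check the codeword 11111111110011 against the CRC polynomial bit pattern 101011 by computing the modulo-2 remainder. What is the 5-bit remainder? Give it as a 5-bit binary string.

00000

Modulo-2 division of 11111111110011 by 101011:
  pos 0: 111111 XOR 101011 = 010100
  pos 1: 101001 XOR 101011 = 000010
  pos 5: 101110 XOR 101011 = 000101
  pos 8: 101011 XOR 101011 = 000000
Remainder = 00000 (zero — the frame passes the CRC check).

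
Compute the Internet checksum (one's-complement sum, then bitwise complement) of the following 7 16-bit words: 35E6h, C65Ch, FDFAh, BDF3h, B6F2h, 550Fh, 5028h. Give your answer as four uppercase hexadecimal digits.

EBA3

One's-complement addition (fold any carry out of bit 15 back into bit 0):
  0x35E6 + 0xC65C = 0x0FC42
  0xFC42 + 0xFDFA = 0x1FA3C → wrap carry → 0xFA3D
  0xFA3D + 0xBDF3 = 0x1B830 → wrap carry → 0xB831
  0xB831 + 0xB6F2 = 0x16F23 → wrap carry → 0x6F24
  0x6F24 + 0x550F = 0x0C433
  0xC433 + 0x5028 = 0x1145B → wrap carry → 0x145C
One's-complement sum = 0x145C.
Checksum = ~0x145C & 0xFFFF = 0xEBA3.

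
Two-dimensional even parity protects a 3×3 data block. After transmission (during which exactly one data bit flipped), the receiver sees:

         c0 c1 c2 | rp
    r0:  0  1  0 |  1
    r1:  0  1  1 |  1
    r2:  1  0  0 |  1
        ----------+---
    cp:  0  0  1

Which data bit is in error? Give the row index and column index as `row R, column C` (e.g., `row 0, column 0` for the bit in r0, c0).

row 1, column 0

Recompute each row's even parity and compare to rp:
  r0: data parity 1, sent rp 1 → ok
  r1: data parity 0, sent rp 1 → mismatch
  r2: data parity 1, sent rp 1 → ok
Recompute each column's even parity and compare to cp:
  c0: data parity 1, sent cp 0 → mismatch
  c1: data parity 0, sent cp 0 → ok
  c2: data parity 1, sent cp 1 → ok
Exactly one row (r1) and one column (c0) fail → the flipped bit is at their intersection.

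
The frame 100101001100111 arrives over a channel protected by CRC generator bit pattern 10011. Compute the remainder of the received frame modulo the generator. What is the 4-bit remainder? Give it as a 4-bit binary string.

0000

Modulo-2 division of 100101001100111 by 10011:
  pos 0: 10010 XOR 10011 = 00001
  pos 4: 11001 XOR 10011 = 01010
  pos 5: 10101 XOR 10011 = 00110
  pos 7: 11000 XOR 10011 = 01011
  pos 8: 10111 XOR 10011 = 00100
  pos 10: 10011 XOR 10011 = 00000
Remainder = 0000 (zero — the frame passes the CRC check).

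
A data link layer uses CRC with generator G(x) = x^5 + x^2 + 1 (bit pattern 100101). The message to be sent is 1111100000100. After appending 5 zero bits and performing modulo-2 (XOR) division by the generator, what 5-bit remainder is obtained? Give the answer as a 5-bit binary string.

00010

Append 5 zeros: 111110000010000000. Divide by 100101 (XOR where the leading bit is 1):
  pos 0: 111110 XOR 100101 = 011011
  pos 1: 110110 XOR 100101 = 010011
  pos 2: 100110 XOR 100101 = 000011
  pos 6: 110010 XOR 100101 = 010111
  pos 7: 101110 XOR 100101 = 001011
  pos 9: 101100 XOR 100101 = 001001
  pos 11: 100100 XOR 100101 = 000001
Remainder (last 5 bits) = 00010. This is the CRC / FCS.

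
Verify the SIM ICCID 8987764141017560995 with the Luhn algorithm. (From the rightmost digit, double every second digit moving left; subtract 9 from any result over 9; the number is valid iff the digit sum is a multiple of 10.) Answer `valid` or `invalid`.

invalid

From the right, keep odd positions and double even positions (subtract 9 from any doubled value over 9):
  doubled (positions 2,4,...): 9 0 1 2 2 2 3 5 9 → sum 33
  kept (positions 1,3,...): 5 9 6 7 0 4 4 7 8 8 → sum 58
Total = 91.
91 mod 10 = 1, so the number is invalid.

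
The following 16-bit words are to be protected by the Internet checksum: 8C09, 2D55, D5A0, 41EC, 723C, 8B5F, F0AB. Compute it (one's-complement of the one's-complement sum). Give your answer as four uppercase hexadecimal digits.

One's-complement addition (fold any carry out of bit 15 back into bit 0):
  0x8C09 + 0x2D55 = 0x0B95E
  0xB95E + 0xD5A0 = 0x18EFE → wrap carry → 0x8EFF
  0x8EFF + 0x41EC = 0x0D0EB
  0xD0EB + 0x723C = 0x14327 → wrap carry → 0x4328
  0x4328 + 0x8B5F = 0x0CE87
  0xCE87 + 0xF0AB = 0x1BF32 → wrap carry → 0xBF33
One's-complement sum = 0xBF33.
Checksum = ~0xBF33 & 0xFFFF = 0x40CC.

40CC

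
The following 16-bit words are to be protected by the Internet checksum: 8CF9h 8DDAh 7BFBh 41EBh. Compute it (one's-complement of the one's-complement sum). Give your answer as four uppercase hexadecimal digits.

One's-complement addition (fold any carry out of bit 15 back into bit 0):
  0x8CF9 + 0x8DDA = 0x11AD3 → wrap carry → 0x1AD4
  0x1AD4 + 0x7BFB = 0x096CF
  0x96CF + 0x41EB = 0x0D8BA
One's-complement sum = 0xD8BA.
Checksum = ~0xD8BA & 0xFFFF = 0x2745.

2745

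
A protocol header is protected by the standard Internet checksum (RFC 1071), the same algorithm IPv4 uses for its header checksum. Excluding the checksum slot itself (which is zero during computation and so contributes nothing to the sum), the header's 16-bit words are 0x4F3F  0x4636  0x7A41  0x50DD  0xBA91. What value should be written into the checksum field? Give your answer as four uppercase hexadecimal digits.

One's-complement addition (fold any carry out of bit 15 back into bit 0):
  0x4F3F + 0x4636 = 0x09575
  0x9575 + 0x7A41 = 0x10FB6 → wrap carry → 0x0FB7
  0x0FB7 + 0x50DD = 0x06094
  0x6094 + 0xBA91 = 0x11B25 → wrap carry → 0x1B26
One's-complement sum = 0x1B26.
Checksum = ~0x1B26 & 0xFFFF = 0xE4D9.

E4D9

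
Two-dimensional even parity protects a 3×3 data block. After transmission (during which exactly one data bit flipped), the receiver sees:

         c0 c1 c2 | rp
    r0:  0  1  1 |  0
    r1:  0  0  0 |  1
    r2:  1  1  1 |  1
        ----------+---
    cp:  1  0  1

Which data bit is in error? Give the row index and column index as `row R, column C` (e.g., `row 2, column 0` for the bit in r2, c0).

Recompute each row's even parity and compare to rp:
  r0: data parity 0, sent rp 0 → ok
  r1: data parity 0, sent rp 1 → mismatch
  r2: data parity 1, sent rp 1 → ok
Recompute each column's even parity and compare to cp:
  c0: data parity 1, sent cp 1 → ok
  c1: data parity 0, sent cp 0 → ok
  c2: data parity 0, sent cp 1 → mismatch
Exactly one row (r1) and one column (c2) fail → the flipped bit is at their intersection.

row 1, column 2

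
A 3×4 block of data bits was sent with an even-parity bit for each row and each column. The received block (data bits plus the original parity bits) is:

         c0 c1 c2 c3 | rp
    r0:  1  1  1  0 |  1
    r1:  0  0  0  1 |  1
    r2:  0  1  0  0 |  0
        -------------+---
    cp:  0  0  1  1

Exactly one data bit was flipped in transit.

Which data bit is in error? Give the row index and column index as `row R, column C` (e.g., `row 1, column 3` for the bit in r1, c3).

row 2, column 0

Recompute each row's even parity and compare to rp:
  r0: data parity 1, sent rp 1 → ok
  r1: data parity 1, sent rp 1 → ok
  r2: data parity 1, sent rp 0 → mismatch
Recompute each column's even parity and compare to cp:
  c0: data parity 1, sent cp 0 → mismatch
  c1: data parity 0, sent cp 0 → ok
  c2: data parity 1, sent cp 1 → ok
  c3: data parity 1, sent cp 1 → ok
Exactly one row (r2) and one column (c0) fail → the flipped bit is at their intersection.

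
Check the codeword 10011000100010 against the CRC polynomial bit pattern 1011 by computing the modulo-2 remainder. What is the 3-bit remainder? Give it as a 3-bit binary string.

111

Modulo-2 division of 10011000100010 by 1011:
  pos 0: 1001 XOR 1011 = 0010
  pos 2: 1010 XOR 1011 = 0001
  pos 5: 1001 XOR 1011 = 0010
  pos 7: 1000 XOR 1011 = 0011
  pos 9: 1101 XOR 1011 = 0110
  pos 10: 1100 XOR 1011 = 0111
Remainder = 111 (nonzero — an error is detected).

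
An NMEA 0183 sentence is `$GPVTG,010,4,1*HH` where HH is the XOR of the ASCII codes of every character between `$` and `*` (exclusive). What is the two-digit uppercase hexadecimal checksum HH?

XOR the ASCII codes of the payload characters:
  'G' = 0x47 → acc = 0x47
  'P' = 0x50 → acc = 0x17
  'V' = 0x56 → acc = 0x41
  'T' = 0x54 → acc = 0x15
  'G' = 0x47 → acc = 0x52
  ',' = 0x2C → acc = 0x7E
  '0' = 0x30 → acc = 0x4E
  '1' = 0x31 → acc = 0x7F
  '0' = 0x30 → acc = 0x4F
  ',' = 0x2C → acc = 0x63
  '4' = 0x34 → acc = 0x57
  ',' = 0x2C → acc = 0x7B
  '1' = 0x31 → acc = 0x4A
Checksum = 0x4A.

4A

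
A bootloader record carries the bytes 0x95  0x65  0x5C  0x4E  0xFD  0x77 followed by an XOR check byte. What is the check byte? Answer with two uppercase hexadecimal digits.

XOR the bytes together:
  start with 0x95
  0x95 ⊕ 0x65 = 0xF0
  0xF0 ⊕ 0x5C = 0xAC
  0xAC ⊕ 0x4E = 0xE2
  0xE2 ⊕ 0xFD = 0x1F
  0x1F ⊕ 0x77 = 0x68

68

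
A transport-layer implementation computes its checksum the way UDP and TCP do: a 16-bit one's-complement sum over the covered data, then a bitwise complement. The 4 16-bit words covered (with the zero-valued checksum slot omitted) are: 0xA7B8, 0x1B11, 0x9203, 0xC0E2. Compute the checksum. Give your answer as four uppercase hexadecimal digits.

EA4F

One's-complement addition (fold any carry out of bit 15 back into bit 0):
  0xA7B8 + 0x1B11 = 0x0C2C9
  0xC2C9 + 0x9203 = 0x154CC → wrap carry → 0x54CD
  0x54CD + 0xC0E2 = 0x115AF → wrap carry → 0x15B0
One's-complement sum = 0x15B0.
Checksum = ~0x15B0 & 0xFFFF = 0xEA4F.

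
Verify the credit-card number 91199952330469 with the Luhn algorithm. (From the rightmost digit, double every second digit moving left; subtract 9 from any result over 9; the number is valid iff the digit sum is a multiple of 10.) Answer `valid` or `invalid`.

invalid

From the right, keep odd positions and double even positions (subtract 9 from any doubled value over 9):
  doubled (positions 2,4,...): 3 0 6 1 9 2 9 → sum 30
  kept (positions 1,3,...): 9 4 3 2 9 9 1 → sum 37
Total = 67.
67 mod 10 = 7, so the number is invalid.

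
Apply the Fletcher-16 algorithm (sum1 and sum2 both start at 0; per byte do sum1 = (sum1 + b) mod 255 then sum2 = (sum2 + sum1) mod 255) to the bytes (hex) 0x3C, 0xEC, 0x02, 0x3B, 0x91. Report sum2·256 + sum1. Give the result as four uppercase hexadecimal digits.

Running sums (mod 255):
  after byte 0 (0x3C): sum1=60, sum2=60
  after byte 1 (0xEC): sum1=41, sum2=101
  after byte 2 (0x02): sum1=43, sum2=144
  after byte 3 (0x3B): sum1=102, sum2=246
  after byte 4 (0x91): sum1=247, sum2=238
Checksum = sum2·256 + sum1 = 238·256 + 247 = 61175 = 0xEEF7.

EEF7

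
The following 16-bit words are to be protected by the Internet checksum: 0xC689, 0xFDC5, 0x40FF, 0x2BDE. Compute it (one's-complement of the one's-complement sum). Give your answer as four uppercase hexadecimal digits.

CED2

One's-complement addition (fold any carry out of bit 15 back into bit 0):
  0xC689 + 0xFDC5 = 0x1C44E → wrap carry → 0xC44F
  0xC44F + 0x40FF = 0x1054E → wrap carry → 0x054F
  0x054F + 0x2BDE = 0x0312D
One's-complement sum = 0x312D.
Checksum = ~0x312D & 0xFFFF = 0xCED2.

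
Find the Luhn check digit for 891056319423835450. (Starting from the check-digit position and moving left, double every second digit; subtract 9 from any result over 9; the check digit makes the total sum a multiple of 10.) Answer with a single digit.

Partial digits right→left: 0 5 4 5 3 8 3 2 4 9 1 3 6 5 0 1 9 8
Double every second digit counting from the check-digit position (so the 1st, 3rd, 5th, ... of the partial from the right).
  doubled (with −9 where >9): 0 8 6 6 8 2 3 0 9 → sum 42
  kept as-is: 5 5 8 2 9 3 5 1 8 → sum 46
Total = 42 + 46 = 88.
Check digit = (10 − (88 mod 10)) mod 10 = 2.

2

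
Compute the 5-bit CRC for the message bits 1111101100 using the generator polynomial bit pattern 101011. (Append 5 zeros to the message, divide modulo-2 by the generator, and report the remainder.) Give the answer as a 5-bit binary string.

Append 5 zeros: 111110110000000. Divide by 101011 (XOR where the leading bit is 1):
  pos 0: 111110 XOR 101011 = 010101
  pos 1: 101011 XOR 101011 = 000000
  pos 7: 100000 XOR 101011 = 001011
  pos 9: 101100 XOR 101011 = 000111
Remainder (last 5 bits) = 00111. This is the CRC / FCS.

00111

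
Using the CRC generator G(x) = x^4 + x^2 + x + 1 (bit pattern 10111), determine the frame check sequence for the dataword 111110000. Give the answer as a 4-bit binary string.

Append 4 zeros: 1111100000000. Divide by 10111 (XOR where the leading bit is 1):
  pos 0: 11111 XOR 10111 = 01000
  pos 1: 10000 XOR 10111 = 00111
  pos 3: 11100 XOR 10111 = 01011
  pos 4: 10110 XOR 10111 = 00001
  pos 8: 10000 XOR 10111 = 00111
Remainder (last 4 bits) = 0111. This is the CRC / FCS.

0111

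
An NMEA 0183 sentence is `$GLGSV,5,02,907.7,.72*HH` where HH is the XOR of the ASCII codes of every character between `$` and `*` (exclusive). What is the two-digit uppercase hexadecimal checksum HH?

72

XOR the ASCII codes of the payload characters:
  'G' = 0x47 → acc = 0x47
  'L' = 0x4C → acc = 0x0B
  'G' = 0x47 → acc = 0x4C
  'S' = 0x53 → acc = 0x1F
  'V' = 0x56 → acc = 0x49
  ',' = 0x2C → acc = 0x65
  '5' = 0x35 → acc = 0x50
  ',' = 0x2C → acc = 0x7C
  '0' = 0x30 → acc = 0x4C
  '2' = 0x32 → acc = 0x7E
  ',' = 0x2C → acc = 0x52
  '9' = 0x39 → acc = 0x6B
  '0' = 0x30 → acc = 0x5B
  '7' = 0x37 → acc = 0x6C
  '.' = 0x2E → acc = 0x42
  '7' = 0x37 → acc = 0x75
  ',' = 0x2C → acc = 0x59
  '.' = 0x2E → acc = 0x77
  '7' = 0x37 → acc = 0x40
  '2' = 0x32 → acc = 0x72
Checksum = 0x72.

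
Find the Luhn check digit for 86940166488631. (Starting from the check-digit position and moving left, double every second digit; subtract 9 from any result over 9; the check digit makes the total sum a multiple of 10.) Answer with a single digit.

4

Partial digits right→left: 1 3 6 8 8 4 6 6 1 0 4 9 6 8
Double every second digit counting from the check-digit position (so the 1st, 3rd, 5th, ... of the partial from the right).
  doubled (with −9 where >9): 2 3 7 3 2 8 3 → sum 28
  kept as-is: 3 8 4 6 0 9 8 → sum 38
Total = 28 + 38 = 66.
Check digit = (10 − (66 mod 10)) mod 10 = 4.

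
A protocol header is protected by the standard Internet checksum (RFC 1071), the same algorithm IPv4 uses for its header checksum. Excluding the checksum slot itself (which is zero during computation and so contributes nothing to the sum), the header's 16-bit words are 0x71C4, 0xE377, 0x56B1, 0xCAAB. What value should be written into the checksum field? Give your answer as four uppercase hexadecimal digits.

8966

One's-complement addition (fold any carry out of bit 15 back into bit 0):
  0x71C4 + 0xE377 = 0x1553B → wrap carry → 0x553C
  0x553C + 0x56B1 = 0x0ABED
  0xABED + 0xCAAB = 0x17698 → wrap carry → 0x7699
One's-complement sum = 0x7699.
Checksum = ~0x7699 & 0xFFFF = 0x8966.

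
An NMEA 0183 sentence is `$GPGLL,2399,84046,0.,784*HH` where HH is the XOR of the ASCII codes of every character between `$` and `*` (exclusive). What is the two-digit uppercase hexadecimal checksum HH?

XOR the ASCII codes of the payload characters:
  'G' = 0x47 → acc = 0x47
  'P' = 0x50 → acc = 0x17
  'G' = 0x47 → acc = 0x50
  'L' = 0x4C → acc = 0x1C
  'L' = 0x4C → acc = 0x50
  ',' = 0x2C → acc = 0x7C
  '2' = 0x32 → acc = 0x4E
  '3' = 0x33 → acc = 0x7D
  '9' = 0x39 → acc = 0x44
  '9' = 0x39 → acc = 0x7D
  ',' = 0x2C → acc = 0x51
  '8' = 0x38 → acc = 0x69
  '4' = 0x34 → acc = 0x5D
  '0' = 0x30 → acc = 0x6D
  '4' = 0x34 → acc = 0x59
  '6' = 0x36 → acc = 0x6F
  ',' = 0x2C → acc = 0x43
  '0' = 0x30 → acc = 0x73
  '.' = 0x2E → acc = 0x5D
  ',' = 0x2C → acc = 0x71
  '7' = 0x37 → acc = 0x46
  '8' = 0x38 → acc = 0x7E
  '4' = 0x34 → acc = 0x4A
Checksum = 0x4A.

4A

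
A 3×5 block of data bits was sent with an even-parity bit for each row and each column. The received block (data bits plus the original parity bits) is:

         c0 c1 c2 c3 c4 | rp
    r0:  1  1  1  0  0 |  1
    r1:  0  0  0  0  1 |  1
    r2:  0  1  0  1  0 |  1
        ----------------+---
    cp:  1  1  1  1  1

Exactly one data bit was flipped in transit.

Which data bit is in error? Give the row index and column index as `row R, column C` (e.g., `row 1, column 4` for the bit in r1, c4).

row 2, column 1

Recompute each row's even parity and compare to rp:
  r0: data parity 1, sent rp 1 → ok
  r1: data parity 1, sent rp 1 → ok
  r2: data parity 0, sent rp 1 → mismatch
Recompute each column's even parity and compare to cp:
  c0: data parity 1, sent cp 1 → ok
  c1: data parity 0, sent cp 1 → mismatch
  c2: data parity 1, sent cp 1 → ok
  c3: data parity 1, sent cp 1 → ok
  c4: data parity 1, sent cp 1 → ok
Exactly one row (r2) and one column (c1) fail → the flipped bit is at their intersection.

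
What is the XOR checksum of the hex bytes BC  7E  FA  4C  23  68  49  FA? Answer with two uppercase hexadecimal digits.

8C

XOR the bytes together:
  start with 0xBC
  0xBC ⊕ 0x7E = 0xC2
  0xC2 ⊕ 0xFA = 0x38
  0x38 ⊕ 0x4C = 0x74
  0x74 ⊕ 0x23 = 0x57
  0x57 ⊕ 0x68 = 0x3F
  0x3F ⊕ 0x49 = 0x76
  0x76 ⊕ 0xFA = 0x8C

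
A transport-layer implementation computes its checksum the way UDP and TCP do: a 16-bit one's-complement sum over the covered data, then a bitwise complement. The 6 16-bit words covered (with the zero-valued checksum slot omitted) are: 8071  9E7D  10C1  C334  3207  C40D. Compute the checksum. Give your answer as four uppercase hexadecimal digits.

1706

One's-complement addition (fold any carry out of bit 15 back into bit 0):
  0x8071 + 0x9E7D = 0x11EEE → wrap carry → 0x1EEF
  0x1EEF + 0x10C1 = 0x02FB0
  0x2FB0 + 0xC334 = 0x0F2E4
  0xF2E4 + 0x3207 = 0x124EB → wrap carry → 0x24EC
  0x24EC + 0xC40D = 0x0E8F9
One's-complement sum = 0xE8F9.
Checksum = ~0xE8F9 & 0xFFFF = 0x1706.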